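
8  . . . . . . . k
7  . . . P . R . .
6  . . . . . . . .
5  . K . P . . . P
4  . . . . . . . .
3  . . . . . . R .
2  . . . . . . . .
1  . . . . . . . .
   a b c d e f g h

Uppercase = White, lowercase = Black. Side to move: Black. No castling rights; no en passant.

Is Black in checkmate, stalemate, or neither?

Black to move; black king on h8.
In check: no.
King squares — g7: attacked by Rg3; h7: attacked by Rf7; g8: attacked by Rg3.
Legal moves for Black: none.
Not in check and no legal moves → stalemate.

stalemate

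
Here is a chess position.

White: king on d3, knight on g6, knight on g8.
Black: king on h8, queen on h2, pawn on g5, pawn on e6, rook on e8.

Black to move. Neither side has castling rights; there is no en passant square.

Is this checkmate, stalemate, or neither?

Black to move; black king on h8.
In check: yes, from the white knight on g6.
Legal moves for Black: Kxg8, Kh7, Kg7.
Black is in check but has 3 legal moves → neither.

neither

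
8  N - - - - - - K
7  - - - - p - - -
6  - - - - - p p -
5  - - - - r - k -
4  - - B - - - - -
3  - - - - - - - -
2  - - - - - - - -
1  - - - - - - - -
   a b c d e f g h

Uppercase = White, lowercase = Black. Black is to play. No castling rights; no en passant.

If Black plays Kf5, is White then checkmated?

no

After Kf5: white king on h8; in check: no.
White is not in check, so this cannot be checkmate.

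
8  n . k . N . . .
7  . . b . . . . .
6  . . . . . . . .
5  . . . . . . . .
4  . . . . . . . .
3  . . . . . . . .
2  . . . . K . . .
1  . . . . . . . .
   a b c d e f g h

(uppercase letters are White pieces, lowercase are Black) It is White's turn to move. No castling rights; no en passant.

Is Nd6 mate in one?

After Nd6: black king on c8; in check: yes, from the white knight on d6.
Black has 4 legal replies: Kd8, Kb8, Kd7, Bxd6.
In check but a legal move exists → not checkmate.

no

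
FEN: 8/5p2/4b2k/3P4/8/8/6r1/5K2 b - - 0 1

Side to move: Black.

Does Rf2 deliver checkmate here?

After Rf2: white king on f1; in check: yes, from the black rook on f2.
White has 3 legal replies: Kxf2, Kg1, Ke1.
In check but a legal move exists → not checkmate.

no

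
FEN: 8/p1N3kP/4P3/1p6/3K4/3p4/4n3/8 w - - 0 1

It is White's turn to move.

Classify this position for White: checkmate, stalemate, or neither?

neither

White to move; white king on d4.
In check: yes, from the black knight on e2.
Legal moves for White: Ke5, Kd5, Kc5, Ke4, Ke3, Kxd3.
White is in check but has 6 legal moves → neither.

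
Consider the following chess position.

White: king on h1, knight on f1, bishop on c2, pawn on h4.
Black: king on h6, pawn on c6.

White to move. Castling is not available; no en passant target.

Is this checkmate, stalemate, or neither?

White to move; white king on h1.
In check: no.
Legal moves for White: Bh7, Bg6, Bf5, Be4, Ba4, Bd3, Bb3, Bd1, Bb1, Kh2, Kg2, Kg1, Ng3, Ne3, Nh2, Nd2, h5.
White has 17 legal moves and is not in check → neither.

neither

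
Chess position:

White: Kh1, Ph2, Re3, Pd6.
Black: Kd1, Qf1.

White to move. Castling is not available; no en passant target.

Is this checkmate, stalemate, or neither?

checkmate

White to move; white king on h1.
In check: yes, from the black queen on f1.
King squares — g1: attacked by Qf1; g2: attacked by Qf1; h2: own pawn.
Legal moves for White: none.
In check with no legal moves → checkmate.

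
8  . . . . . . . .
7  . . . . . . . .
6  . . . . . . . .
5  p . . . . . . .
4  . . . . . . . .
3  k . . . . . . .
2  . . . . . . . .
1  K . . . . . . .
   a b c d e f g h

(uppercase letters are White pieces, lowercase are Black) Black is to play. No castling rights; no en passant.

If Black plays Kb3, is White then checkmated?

After Kb3: white king on a1; in check: no.
White is not in check, so this cannot be checkmate.

no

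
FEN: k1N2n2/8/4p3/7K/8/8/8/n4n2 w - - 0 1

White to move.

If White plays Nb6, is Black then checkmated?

no

After Nb6: black king on a8; in check: yes, from the white knight on b6.
Black has 3 legal replies: Kb8, Kb7, Ka7.
In check but a legal move exists → not checkmate.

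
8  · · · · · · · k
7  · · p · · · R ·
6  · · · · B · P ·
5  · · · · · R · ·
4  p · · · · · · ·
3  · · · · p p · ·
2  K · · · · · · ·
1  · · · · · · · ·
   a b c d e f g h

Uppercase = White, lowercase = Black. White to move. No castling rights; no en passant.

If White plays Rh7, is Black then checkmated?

yes

After Rh7: black king on h8; in check: yes, from the white rook on h7.
King squares — g7: attacked by Rh7; h7: attacked by Pg6; g8: attacked by Be6.
Black has no legal moves → checkmate.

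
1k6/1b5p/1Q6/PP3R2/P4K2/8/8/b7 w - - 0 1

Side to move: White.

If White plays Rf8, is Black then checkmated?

After Rf8: black king on b8; in check: yes, from the white rook on f8.
King squares — a7: attacked by Qb6; b7: own bishop; c7: attacked by Qb6; a8: attacked by Rf8; c8: attacked by Rf8.
Black has no legal moves → checkmate.

yes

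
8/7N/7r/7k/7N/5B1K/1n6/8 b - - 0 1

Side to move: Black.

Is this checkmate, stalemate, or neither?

Black to move; black king on h5.
In check: yes, from the white bishop on f3.
King squares — g4: attacked by Bf3; h4: attacked by Kh3; g5: attacked by Nh7; g6: attacked by Nh4; h6: own rook.
Legal moves for Black: none.
In check with no legal moves → checkmate.

checkmate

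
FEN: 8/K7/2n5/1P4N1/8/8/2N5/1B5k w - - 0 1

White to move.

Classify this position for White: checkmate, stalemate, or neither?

White to move; white king on a7.
In check: yes, from the black knight on c6.
King squares — a6: available; b6: available; b7: available; a8: available; b8: attacked by Nc6.
Legal moves for White: Ka8, Kb7, Kb6, Ka6, bxc6.
White is in check but has 5 legal moves → neither.

neither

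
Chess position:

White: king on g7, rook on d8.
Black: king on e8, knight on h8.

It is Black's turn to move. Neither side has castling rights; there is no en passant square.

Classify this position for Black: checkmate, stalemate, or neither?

neither

Black to move; black king on e8.
In check: yes, from the white rook on d8.
King squares — d7: attacked by Rd8; e7: available; f7: attacked by Kg7; d8: available; f8: attacked by Kg7.
Legal moves for Black: Kxd8, Ke7.
Black is in check but has 2 legal moves → neither.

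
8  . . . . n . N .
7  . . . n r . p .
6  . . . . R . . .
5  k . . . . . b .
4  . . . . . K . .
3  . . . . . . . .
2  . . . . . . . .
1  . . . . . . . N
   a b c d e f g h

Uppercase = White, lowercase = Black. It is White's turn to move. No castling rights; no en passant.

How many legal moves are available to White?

6

White to move; king on f4.
In check: yes, from the black bishop on g5.
Legal moves: Kxg5, Kf5, Kg4, Ke4, Kg3, Kf3.
Count: 6.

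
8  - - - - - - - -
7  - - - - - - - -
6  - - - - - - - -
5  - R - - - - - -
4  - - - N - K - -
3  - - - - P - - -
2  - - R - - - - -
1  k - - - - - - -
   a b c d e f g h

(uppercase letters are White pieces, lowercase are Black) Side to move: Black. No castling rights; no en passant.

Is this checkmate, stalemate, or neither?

stalemate

Black to move; black king on a1.
In check: no.
King squares — b1: attacked by Rb5; a2: attacked by Rc2; b2: attacked by Rc2.
Legal moves for Black: none.
Not in check and no legal moves → stalemate.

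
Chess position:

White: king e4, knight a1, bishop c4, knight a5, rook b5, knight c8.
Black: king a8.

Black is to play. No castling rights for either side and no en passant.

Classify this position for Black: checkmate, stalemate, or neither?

stalemate

Black to move; black king on a8.
In check: no.
King squares — a7: attacked by Nc8; b7: attacked by Na5; b8: attacked by Rb5.
Legal moves for Black: none.
Not in check and no legal moves → stalemate.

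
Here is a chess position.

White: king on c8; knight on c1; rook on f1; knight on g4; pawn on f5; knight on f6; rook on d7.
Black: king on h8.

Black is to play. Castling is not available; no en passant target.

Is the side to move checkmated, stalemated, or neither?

stalemate

Black to move; black king on h8.
In check: no.
King squares — g7: attacked by Rd7; h7: attacked by Nf6; g8: attacked by Nf6.
Legal moves for Black: none.
Not in check and no legal moves → stalemate.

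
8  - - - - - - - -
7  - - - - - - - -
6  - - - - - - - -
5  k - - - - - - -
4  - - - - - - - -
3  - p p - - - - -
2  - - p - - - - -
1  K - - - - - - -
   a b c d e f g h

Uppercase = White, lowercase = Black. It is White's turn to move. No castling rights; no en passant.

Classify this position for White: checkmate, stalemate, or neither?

stalemate

White to move; white king on a1.
In check: no.
King squares — b1: attacked by Pc2; a2: attacked by Pb3; b2: attacked by Pc3.
Legal moves for White: none.
Not in check and no legal moves → stalemate.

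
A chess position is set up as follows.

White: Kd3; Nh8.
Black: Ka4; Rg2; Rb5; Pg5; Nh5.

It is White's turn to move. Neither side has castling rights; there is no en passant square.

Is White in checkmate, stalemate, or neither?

neither

White to move; white king on d3.
In check: no.
Legal moves for White: Nf7, Ng6, Ke4, Kd4, Kc4, Ke3, Kc3.
White has 7 legal moves and is not in check → neither.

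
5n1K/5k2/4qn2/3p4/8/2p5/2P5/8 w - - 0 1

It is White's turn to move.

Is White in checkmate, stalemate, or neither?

stalemate

White to move; white king on h8.
In check: no.
King squares — g7: attacked by Kf7; h7: attacked by Nf6; g8: attacked by Nf6.
Legal moves for White: none.
Not in check and no legal moves → stalemate.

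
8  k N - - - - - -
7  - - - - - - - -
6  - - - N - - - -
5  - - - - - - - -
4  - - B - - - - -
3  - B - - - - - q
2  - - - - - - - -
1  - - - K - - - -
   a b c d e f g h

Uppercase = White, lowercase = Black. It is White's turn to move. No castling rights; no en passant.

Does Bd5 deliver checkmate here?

no

After Bd5: black king on a8; in check: yes, from the white bishop on d5.
Black has 2 legal replies: Kxb8, Ka7.
In check but a legal move exists → not checkmate.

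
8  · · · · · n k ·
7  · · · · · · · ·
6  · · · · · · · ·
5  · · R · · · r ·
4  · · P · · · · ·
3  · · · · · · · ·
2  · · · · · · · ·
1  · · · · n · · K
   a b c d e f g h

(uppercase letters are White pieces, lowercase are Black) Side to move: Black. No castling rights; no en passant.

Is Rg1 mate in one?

no

After Rg1: white king on h1; in check: yes, from the black rook on g1.
White has 2 legal replies: Kh2, Kxg1.
In check but a legal move exists → not checkmate.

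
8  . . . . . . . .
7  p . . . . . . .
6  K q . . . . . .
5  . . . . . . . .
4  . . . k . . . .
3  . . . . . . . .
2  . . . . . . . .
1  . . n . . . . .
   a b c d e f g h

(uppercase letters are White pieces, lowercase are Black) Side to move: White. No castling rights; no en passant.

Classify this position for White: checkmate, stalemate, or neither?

checkmate

White to move; white king on a6.
In check: yes, from the black queen on b6.
King squares — a5: attacked by Qb6; b5: attacked by Qb6; b6: attacked by Pa7; a7: attacked by Qb6; b7: attacked by Qb6.
Legal moves for White: none.
In check with no legal moves → checkmate.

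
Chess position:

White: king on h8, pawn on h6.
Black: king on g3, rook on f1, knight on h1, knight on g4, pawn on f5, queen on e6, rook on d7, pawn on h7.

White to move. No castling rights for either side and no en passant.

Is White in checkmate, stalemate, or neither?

stalemate

White to move; white king on h8.
In check: no.
King squares — g7: attacked by Rd7; h7: attacked by Rd7; g8: attacked by Qe6.
Legal moves for White: none.
Not in check and no legal moves → stalemate.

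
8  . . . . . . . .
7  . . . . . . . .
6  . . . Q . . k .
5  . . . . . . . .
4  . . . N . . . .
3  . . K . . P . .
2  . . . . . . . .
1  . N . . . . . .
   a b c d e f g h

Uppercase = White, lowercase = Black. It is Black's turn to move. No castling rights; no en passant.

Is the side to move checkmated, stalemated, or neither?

Black to move; black king on g6.
In check: yes, from the white queen on d6.
King squares — f5: attacked by Nd4; g5: available; h5: available; f6: attacked by Qd6; h6: attacked by Qd6; f7: available; g7: available; h7: available.
Legal moves for Black: Kh7, Kg7, Kf7, Kh5, Kg5.
Black is in check but has 5 legal moves → neither.

neither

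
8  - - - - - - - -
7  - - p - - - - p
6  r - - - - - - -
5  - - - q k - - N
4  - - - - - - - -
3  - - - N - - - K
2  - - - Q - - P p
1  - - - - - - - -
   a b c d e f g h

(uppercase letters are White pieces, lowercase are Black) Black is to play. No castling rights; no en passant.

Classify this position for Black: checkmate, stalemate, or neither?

neither

Black to move; black king on e5.
In check: yes, from the white knight on d3.
Legal moves for Black: Ke6, Kd6, Kf5, Ke4, Kd4, Qxd3+.
Black is in check but has 6 legal moves → neither.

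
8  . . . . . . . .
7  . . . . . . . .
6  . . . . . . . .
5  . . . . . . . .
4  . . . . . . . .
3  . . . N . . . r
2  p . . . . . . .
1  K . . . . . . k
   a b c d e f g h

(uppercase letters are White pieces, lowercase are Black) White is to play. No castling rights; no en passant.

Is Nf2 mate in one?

After Nf2: black king on h1; in check: yes, from the white knight on f2.
Black has 3 legal replies: Kh2, Kg2, Kg1.
In check but a legal move exists → not checkmate.

no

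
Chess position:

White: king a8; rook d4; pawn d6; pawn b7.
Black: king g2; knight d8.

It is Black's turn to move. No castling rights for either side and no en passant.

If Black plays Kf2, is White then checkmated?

no

After Kf2: white king on a8; in check: no.
White is not in check, so this cannot be checkmate.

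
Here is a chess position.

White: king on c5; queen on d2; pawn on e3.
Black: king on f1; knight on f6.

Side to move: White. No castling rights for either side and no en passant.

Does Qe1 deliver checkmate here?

no

After Qe1: black king on f1; in check: yes, from the white queen on e1.
Black has 2 legal replies: Kg2, Kxe1.
In check but a legal move exists → not checkmate.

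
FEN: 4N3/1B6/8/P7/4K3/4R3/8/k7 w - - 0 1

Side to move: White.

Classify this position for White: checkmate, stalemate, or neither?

White to move; white king on e4.
In check: no.
Legal moves for White include: Ng7, Nc7, Nf6, Nd6, Bc8, Ba8, Bc6, Ba6, Bd5, Kf5, Ke5, Kd5, Kf4, Kd4, Kf3, Kd3, Rh3, Rg3, ... (list truncated; more exist).
White has legal moves and is not in check → neither.

neither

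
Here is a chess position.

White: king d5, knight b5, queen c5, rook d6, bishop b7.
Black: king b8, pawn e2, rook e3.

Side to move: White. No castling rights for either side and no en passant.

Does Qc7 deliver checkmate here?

yes

After Qc7: black king on b8; in check: yes, from the white queen on c7.
King squares — a7: attacked by Nb5; b7: attacked by Qc7; c7: attacked by Nb5; a8: attacked by Bb7; c8: attacked by Bb7.
Black has no legal moves → checkmate.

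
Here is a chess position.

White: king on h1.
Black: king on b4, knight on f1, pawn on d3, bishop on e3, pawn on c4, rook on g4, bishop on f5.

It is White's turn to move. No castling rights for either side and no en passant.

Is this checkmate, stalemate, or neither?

White to move; white king on h1.
In check: no.
King squares — g1: attacked by Be3; g2: attacked by Rg4; h2: attacked by Nf1.
Legal moves for White: none.
Not in check and no legal moves → stalemate.

stalemate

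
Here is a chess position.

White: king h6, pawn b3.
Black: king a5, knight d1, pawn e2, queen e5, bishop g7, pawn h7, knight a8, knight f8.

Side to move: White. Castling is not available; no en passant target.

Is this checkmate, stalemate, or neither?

checkmate

White to move; white king on h6.
In check: yes, from the black bishop on g7.
King squares — g5: attacked by Qe5; h5: attacked by Qe5; g6: attacked by Ph7; g7: attacked by Qe5; h7: attacked by Nf8.
Legal moves for White: none.
In check with no legal moves → checkmate.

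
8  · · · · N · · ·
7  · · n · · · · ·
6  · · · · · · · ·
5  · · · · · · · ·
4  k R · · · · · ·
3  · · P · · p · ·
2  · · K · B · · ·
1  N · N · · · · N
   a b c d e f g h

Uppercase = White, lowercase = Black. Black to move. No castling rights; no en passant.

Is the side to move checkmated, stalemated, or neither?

Black to move; black king on a4.
In check: yes, from the white rook on b4.
King squares — a3: available; b3: attacked by Na1; b4: attacked by Pc3; a5: available; b5: attacked by Be2.
Legal moves for Black: Ka5, Ka3.
Black is in check but has 2 legal moves → neither.

neither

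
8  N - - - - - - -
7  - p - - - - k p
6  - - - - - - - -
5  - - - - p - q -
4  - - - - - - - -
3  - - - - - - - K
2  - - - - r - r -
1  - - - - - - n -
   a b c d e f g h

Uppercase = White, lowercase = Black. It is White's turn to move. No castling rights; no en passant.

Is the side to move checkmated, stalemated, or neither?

White to move; white king on h3.
In check: yes, from the black knight on g1.
King squares — g2: attacked by Re2; h2: attacked by Rg2; g3: attacked by Rg2; g4: attacked by Rg2; h4: attacked by Qg5.
Legal moves for White: none.
In check with no legal moves → checkmate.

checkmate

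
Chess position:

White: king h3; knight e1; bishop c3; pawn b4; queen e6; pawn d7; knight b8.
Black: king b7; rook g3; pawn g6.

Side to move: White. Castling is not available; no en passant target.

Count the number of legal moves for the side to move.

White to move; king on h3.
In check: yes, from the black rook on g3.
Legal moves: Kh4, Kxg3, Kh2.
Count: 3.

3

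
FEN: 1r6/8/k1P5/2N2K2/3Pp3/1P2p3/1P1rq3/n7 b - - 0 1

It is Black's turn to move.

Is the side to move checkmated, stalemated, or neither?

neither

Black to move; black king on a6.
In check: yes, from the white knight on c5.
King squares — a5: available; b5: available; b6: available; a7: available; b7: attacked by Nc5.
Legal moves for Black: Ka7, Kb6, Kb5, Ka5.
Black is in check but has 4 legal moves → neither.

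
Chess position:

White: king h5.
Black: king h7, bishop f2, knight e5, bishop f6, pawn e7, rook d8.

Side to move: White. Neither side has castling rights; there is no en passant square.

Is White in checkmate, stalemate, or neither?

White to move; white king on h5.
In check: no.
King squares — g4: attacked by Ne5; h4: attacked by Bf2; g5: attacked by Bf6; g6: attacked by Ne5; h6: attacked by Kh7.
Legal moves for White: none.
Not in check and no legal moves → stalemate.

stalemate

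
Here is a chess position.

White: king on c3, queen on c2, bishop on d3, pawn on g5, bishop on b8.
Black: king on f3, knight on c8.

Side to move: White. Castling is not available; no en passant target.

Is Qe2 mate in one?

yes

After Qe2: black king on f3; in check: yes, from the white queen on e2.
King squares — e2: attacked by Bd3; f2: attacked by Qe2; g2: attacked by Qe2; e3: attacked by Qe2; g3: attacked by Bb8; e4: attacked by Qe2; f4: attacked by Bb8; g4: attacked by Qe2.
Black has no legal moves → checkmate.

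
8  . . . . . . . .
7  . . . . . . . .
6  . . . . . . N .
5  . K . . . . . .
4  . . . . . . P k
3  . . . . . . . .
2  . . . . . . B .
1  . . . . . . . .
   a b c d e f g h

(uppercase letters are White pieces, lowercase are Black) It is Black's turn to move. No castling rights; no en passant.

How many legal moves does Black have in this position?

3

Black to move; king on h4.
In check: yes, from the white knight on g6.
Legal moves: Kg5, Kxg4, Kg3.
Count: 3.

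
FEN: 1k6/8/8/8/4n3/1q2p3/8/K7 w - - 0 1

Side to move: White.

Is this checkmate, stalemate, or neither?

stalemate

White to move; white king on a1.
In check: no.
King squares — b1: attacked by Qb3; a2: attacked by Qb3; b2: attacked by Qb3.
Legal moves for White: none.
Not in check and no legal moves → stalemate.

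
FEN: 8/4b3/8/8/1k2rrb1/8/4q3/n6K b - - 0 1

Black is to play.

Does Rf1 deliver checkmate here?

After Rf1: white king on h1; in check: yes, from the black rook on f1.
King squares — g1: attacked by Rf1; g2: attacked by Qe2; h2: attacked by Qe2.
White has no legal moves → checkmate.

yes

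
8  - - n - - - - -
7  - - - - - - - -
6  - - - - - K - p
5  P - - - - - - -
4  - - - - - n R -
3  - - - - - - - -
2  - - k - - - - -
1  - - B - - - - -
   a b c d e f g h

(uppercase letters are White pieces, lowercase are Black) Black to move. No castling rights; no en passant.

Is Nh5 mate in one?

After Nh5: white king on f6; in check: yes, from the black knight on h5.
White has 5 legal replies: Kf7, Kg6, Ke6, Kf5, Ke5.
In check but a legal move exists → not checkmate.

no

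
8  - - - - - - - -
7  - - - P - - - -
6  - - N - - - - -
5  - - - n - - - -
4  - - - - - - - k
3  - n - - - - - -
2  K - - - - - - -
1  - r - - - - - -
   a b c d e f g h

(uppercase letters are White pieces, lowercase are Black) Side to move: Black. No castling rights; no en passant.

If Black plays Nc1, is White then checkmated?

no

After Nc1: white king on a2; in check: yes, from the black knight on c1.
White has 2 legal replies: Ka3, Kxb1.
In check but a legal move exists → not checkmate.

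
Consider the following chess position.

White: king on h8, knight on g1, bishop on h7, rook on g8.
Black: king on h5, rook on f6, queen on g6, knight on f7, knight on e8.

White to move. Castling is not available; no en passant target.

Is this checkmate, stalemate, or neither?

White to move; white king on h8.
In check: yes, from the black knight on f7.
King squares — g7: attacked by Qg6; h7: own bishop; g8: own rook.
Legal moves for White: none.
In check with no legal moves → checkmate.

checkmate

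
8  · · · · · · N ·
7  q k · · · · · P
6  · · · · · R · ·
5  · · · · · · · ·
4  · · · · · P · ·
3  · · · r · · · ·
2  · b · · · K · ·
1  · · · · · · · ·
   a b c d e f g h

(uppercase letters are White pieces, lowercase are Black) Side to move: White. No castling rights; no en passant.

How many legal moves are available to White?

White to move; king on f2.
In check: yes, from the black queen on a7.
Legal moves: Kg2, Ke2, Kf1, Ke1, Rb6+.
Count: 5.

5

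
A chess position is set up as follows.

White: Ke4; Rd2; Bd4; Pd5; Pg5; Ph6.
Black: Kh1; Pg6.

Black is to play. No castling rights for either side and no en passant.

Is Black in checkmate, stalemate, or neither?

stalemate

Black to move; black king on h1.
In check: no.
King squares — g1: attacked by Bd4; g2: attacked by Rd2; h2: attacked by Rd2.
Legal moves for Black: none.
Not in check and no legal moves → stalemate.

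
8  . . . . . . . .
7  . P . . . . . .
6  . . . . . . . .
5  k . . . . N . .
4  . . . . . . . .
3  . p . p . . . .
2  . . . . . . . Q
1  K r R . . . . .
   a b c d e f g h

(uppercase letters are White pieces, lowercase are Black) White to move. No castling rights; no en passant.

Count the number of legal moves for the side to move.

2

White to move; king on a1.
In check: yes, from the black rook on b1.
Legal moves: Kxb1, Rxb1.
Count: 2.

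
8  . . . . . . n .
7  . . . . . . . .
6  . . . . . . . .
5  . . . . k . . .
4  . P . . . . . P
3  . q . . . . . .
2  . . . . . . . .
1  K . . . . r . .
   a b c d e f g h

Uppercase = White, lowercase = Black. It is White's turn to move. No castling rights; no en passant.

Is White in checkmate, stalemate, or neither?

checkmate

White to move; white king on a1.
In check: yes, from the black rook on f1.
King squares — b1: attacked by Rf1; a2: attacked by Qb3; b2: attacked by Qb3.
Legal moves for White: none.
In check with no legal moves → checkmate.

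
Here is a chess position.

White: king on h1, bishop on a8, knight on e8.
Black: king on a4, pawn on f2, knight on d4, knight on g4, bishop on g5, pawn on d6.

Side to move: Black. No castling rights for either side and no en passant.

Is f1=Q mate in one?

After f1=Q: white king on h1; in check: yes, from the black queen on f1.
King squares — g1: attacked by Qf1; g2: attacked by Qf1; h2: attacked by Ng4.
White has no legal moves → checkmate.

yes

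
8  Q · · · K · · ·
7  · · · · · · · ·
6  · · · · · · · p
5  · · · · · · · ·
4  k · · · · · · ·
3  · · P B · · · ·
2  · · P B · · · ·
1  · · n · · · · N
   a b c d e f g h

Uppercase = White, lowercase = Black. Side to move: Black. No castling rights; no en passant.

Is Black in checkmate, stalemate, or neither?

checkmate

Black to move; black king on a4.
In check: yes, from the white queen on a8.
King squares — a3: attacked by Qa8; b3: attacked by Pc2; b4: attacked by Pc3; a5: attacked by Qa8; b5: attacked by Bd3.
Legal moves for Black: none.
In check with no legal moves → checkmate.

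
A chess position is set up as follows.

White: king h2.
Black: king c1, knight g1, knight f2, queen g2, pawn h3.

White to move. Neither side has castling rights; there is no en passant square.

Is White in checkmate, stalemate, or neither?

White to move; white king on h2.
In check: yes, from the black queen on g2.
King squares — g1: attacked by Qg2; h1: attacked by Nf2; g2: attacked by Ph3; g3: attacked by Qg2; h3: attacked by Ng1.
Legal moves for White: none.
In check with no legal moves → checkmate.

checkmate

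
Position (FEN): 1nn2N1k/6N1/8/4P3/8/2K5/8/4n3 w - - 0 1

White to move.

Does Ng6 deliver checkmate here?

After Ng6: black king on h8; in check: yes, from the white knight on g6.
Black has 3 legal replies: Kg8, Kh7, Kxg7.
In check but a legal move exists → not checkmate.

no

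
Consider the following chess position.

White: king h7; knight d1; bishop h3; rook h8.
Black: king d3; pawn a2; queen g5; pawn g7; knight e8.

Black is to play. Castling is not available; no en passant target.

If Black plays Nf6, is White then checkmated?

After Nf6: white king on h7; in check: yes, from the black knight on f6.
King squares — g6: attacked by Qg5; h6: attacked by Qg5; g7: attacked by Qg5; g8: attacked by Nf6; h8: own rook.
White has no legal moves → checkmate.

yes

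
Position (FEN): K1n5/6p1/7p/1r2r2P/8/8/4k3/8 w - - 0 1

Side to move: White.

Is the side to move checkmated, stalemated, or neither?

White to move; white king on a8.
In check: no.
King squares — a7: attacked by Nc8; b7: attacked by Rb5; b8: attacked by Rb5.
Legal moves for White: none.
Not in check and no legal moves → stalemate.

stalemate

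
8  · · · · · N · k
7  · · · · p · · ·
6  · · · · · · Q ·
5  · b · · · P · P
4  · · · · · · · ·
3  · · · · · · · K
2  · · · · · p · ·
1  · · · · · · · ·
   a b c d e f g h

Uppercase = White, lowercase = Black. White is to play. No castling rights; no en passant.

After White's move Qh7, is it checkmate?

After Qh7: black king on h8; in check: yes, from the white queen on h7.
King squares — g7: attacked by Qh7; h7: attacked by Nf8; g8: attacked by Qh7.
Black has no legal moves → checkmate.

yes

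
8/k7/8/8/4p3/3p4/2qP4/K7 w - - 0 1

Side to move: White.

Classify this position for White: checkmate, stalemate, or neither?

White to move; white king on a1.
In check: no.
King squares — b1: attacked by Qc2; a2: attacked by Qc2; b2: attacked by Qc2.
Legal moves for White: none.
Not in check and no legal moves → stalemate.

stalemate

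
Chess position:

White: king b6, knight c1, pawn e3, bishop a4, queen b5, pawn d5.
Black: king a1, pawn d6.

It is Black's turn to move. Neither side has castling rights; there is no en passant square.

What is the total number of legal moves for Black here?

0

Black to move; king on a1.
In check: no.
Legal moves: none.
Count: 0.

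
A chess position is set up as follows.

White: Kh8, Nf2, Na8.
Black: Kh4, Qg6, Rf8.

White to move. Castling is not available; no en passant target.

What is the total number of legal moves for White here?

White to move; king on h8.
In check: yes, from the black rook on f8.
Legal moves: none.
Count: 0.

0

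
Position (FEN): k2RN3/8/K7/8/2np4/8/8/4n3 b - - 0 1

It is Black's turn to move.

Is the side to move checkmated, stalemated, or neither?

Black to move; black king on a8.
In check: yes, from the white rook on d8.
King squares — a7: attacked by Ka6; b7: attacked by Ka6; b8: attacked by Rd8.
Legal moves for Black: none.
In check with no legal moves → checkmate.

checkmate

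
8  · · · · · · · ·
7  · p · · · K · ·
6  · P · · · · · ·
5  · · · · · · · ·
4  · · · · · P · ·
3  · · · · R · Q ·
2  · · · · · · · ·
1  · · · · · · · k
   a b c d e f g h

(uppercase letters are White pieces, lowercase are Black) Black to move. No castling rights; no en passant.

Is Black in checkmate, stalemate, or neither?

stalemate

Black to move; black king on h1.
In check: no.
King squares — g1: attacked by Qg3; g2: attacked by Qg3; h2: attacked by Qg3.
Legal moves for Black: none.
Not in check and no legal moves → stalemate.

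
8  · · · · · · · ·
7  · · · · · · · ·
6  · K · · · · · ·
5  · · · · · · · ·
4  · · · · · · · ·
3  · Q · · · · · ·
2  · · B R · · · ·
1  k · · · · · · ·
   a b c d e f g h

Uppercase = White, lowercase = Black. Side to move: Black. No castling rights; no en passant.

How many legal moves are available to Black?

Black to move; king on a1.
In check: no.
Legal moves: none.
Count: 0.

0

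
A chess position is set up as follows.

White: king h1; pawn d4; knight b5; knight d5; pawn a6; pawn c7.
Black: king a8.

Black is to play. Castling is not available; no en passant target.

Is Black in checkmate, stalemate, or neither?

Black to move; black king on a8.
In check: no.
King squares — a7: attacked by Nb5; b7: attacked by Pa6; b8: attacked by Pc7.
Legal moves for Black: none.
Not in check and no legal moves → stalemate.

stalemate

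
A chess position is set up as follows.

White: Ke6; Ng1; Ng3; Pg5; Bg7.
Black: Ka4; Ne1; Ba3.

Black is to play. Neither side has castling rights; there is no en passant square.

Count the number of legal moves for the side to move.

Black to move; king on a4.
In check: no.
Legal moves: Kb5, Ka5, Kb4, Kb3, Bf8, Be7, Bd6, Bc5, Bb4, Bb2, Bc1, Nf3, Nd3, Ng2, Nc2.
Count: 15.

15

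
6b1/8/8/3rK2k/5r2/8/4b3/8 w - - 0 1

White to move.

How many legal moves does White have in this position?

White to move; king on e5.
In check: yes, from the black rook on d5.
Legal moves: Kxf4.
Count: 1.

1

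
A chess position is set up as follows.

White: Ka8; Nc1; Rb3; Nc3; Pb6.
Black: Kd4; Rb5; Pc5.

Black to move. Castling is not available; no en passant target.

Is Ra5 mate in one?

After Ra5: white king on a8; in check: yes, from the black rook on a5.
White has 2 legal replies: Kb8, Kb7.
In check but a legal move exists → not checkmate.

no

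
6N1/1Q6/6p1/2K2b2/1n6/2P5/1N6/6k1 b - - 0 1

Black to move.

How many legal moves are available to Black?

Black to move; king on g1.
In check: no.
Legal moves: Bc8, Bd7, Be6, Bg4, Be4, Bh3, Bd3, Bc2, Bb1, Nc6, Na6+, Nd5, Nd3+, Nc2, Na2, Kh2, Kf2, Kf1, g5.
Count: 19.

19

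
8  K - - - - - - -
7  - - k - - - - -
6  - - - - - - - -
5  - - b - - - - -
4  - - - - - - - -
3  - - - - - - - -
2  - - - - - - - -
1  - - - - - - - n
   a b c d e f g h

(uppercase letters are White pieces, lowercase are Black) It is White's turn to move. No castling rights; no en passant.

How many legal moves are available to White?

White to move; king on a8.
In check: no.
Legal moves: none.
Count: 0.

0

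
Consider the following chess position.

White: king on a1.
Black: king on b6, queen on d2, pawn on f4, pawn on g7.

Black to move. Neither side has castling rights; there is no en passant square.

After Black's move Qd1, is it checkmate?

After Qd1: white king on a1; in check: yes, from the black queen on d1.
White has 2 legal replies: Kb2, Ka2.
In check but a legal move exists → not checkmate.

no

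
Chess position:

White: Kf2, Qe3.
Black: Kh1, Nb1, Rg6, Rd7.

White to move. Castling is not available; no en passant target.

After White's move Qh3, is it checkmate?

After Qh3: black king on h1; in check: yes, from the white queen on h3.
King squares — g1: attacked by Kf2; g2: attacked by Kf2; h2: attacked by Qh3.
Black has no legal moves → checkmate.

yes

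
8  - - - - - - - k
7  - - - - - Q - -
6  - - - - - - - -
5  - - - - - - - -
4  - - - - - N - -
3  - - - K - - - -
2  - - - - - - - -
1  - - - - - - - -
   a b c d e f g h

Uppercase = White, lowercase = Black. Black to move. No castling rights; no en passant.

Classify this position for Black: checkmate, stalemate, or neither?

stalemate

Black to move; black king on h8.
In check: no.
King squares — g7: attacked by Qf7; h7: attacked by Qf7; g8: attacked by Qf7.
Legal moves for Black: none.
Not in check and no legal moves → stalemate.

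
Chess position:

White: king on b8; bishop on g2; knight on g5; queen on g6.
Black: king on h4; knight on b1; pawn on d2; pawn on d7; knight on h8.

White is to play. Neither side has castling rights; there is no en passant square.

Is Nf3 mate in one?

yes

After Nf3: black king on h4; in check: yes, from the white knight on f3.
King squares — g3: attacked by Qg6; h3: attacked by Bg2; g4: attacked by Qg6; g5: attacked by Nf3; h5: attacked by Qg6.
Black has no legal moves → checkmate.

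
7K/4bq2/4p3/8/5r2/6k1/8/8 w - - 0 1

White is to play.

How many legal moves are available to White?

White to move; king on h8.
In check: no.
Legal moves: none.
Count: 0.

0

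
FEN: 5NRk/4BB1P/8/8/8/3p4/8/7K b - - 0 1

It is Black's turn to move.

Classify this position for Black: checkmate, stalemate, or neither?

checkmate

Black to move; black king on h8.
In check: yes, from the white rook on g8.
King squares — g7: attacked by Rg8; h7: attacked by Nf8; g8: attacked by Bf7.
Legal moves for Black: none.
In check with no legal moves → checkmate.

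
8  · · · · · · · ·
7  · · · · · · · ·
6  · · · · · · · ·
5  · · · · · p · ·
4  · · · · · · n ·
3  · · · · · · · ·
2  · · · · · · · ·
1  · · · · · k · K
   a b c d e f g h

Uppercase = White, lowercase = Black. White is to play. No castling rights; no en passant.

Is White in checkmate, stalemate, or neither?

stalemate

White to move; white king on h1.
In check: no.
King squares — g1: attacked by Kf1; g2: attacked by Kf1; h2: attacked by Ng4.
Legal moves for White: none.
Not in check and no legal moves → stalemate.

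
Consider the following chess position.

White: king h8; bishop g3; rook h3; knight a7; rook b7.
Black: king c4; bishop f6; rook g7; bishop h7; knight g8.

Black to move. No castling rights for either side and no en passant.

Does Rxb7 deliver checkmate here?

yes

After Rxb7: white king on h8; in check: yes, from the black bishop on f6.
King squares — g7: attacked by Bf6; h7: attacked by Rb7; g8: attacked by Bh7.
White has no legal moves → checkmate.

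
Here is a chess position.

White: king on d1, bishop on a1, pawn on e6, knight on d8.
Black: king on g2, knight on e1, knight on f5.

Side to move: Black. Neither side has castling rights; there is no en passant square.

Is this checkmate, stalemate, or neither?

Black to move; black king on g2.
In check: no.
Legal moves for Black include: Ng7, Ne7, Nh6, Nd6, Nh4, Nd4, Ng3, Ne3+, Kh3, Kg3, Kf3, Kh2, Kf2, Kh1, Kg1, Kf1, Nf3, Nd3, ... (list truncated; more exist).
Black has legal moves and is not in check → neither.

neither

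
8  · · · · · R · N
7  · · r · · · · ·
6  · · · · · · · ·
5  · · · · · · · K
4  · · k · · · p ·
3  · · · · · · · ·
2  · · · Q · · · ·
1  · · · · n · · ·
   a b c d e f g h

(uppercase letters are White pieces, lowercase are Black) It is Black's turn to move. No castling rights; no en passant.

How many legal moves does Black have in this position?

18

Black to move; king on c4.
In check: no.
Legal moves: Rc8, Rh7+, Rg7, Rf7, Re7, Rd7, Rb7, Ra7, Rc6, Rc5+, Kc5, Kb5, Kb3, Nf3, Nd3, Ng2, Nc2, g3.
Count: 18.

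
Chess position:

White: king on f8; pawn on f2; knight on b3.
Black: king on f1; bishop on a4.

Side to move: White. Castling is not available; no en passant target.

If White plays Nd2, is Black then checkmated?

After Nd2: black king on f1; in check: yes, from the white knight on d2.
Black has 5 legal replies: Kg2, Kxf2, Ke2, Kg1, Ke1.
In check but a legal move exists → not checkmate.

no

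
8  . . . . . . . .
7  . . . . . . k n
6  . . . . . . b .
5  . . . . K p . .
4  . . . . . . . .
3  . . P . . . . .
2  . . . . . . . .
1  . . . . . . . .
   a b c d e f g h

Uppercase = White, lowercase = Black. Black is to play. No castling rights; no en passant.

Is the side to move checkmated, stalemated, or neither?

Black to move; black king on g7.
In check: no.
Legal moves for Black: Nf8, Nf6, Ng5, Kh8, Kg8, Kf8, Kf7, Kh6, Be8, Bf7, Bh5, f4.
Black has 12 legal moves and is not in check → neither.

neither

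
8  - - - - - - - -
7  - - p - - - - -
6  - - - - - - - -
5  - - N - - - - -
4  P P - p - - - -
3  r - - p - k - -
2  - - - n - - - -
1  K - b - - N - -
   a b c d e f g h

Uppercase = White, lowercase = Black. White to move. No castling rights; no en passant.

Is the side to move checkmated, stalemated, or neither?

checkmate

White to move; white king on a1.
In check: yes, from the black rook on a3.
King squares — b1: attacked by Nd2; a2: attacked by Ra3; b2: attacked by Bc1.
Legal moves for White: none.
In check with no legal moves → checkmate.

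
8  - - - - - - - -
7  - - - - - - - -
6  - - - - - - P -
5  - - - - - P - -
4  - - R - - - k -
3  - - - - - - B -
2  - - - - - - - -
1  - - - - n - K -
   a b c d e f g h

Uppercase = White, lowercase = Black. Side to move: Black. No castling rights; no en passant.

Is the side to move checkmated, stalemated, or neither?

neither

Black to move; black king on g4.
In check: yes, from the white rook on c4.
Legal moves for Black: Kh5, Kg5, Kxf5, Kh3, Kxg3, Kf3.
Black is in check but has 6 legal moves → neither.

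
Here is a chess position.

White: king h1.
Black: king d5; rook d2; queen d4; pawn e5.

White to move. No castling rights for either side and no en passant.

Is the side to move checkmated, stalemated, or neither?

White to move; white king on h1.
In check: no.
King squares — g1: attacked by Qd4; g2: attacked by Rd2; h2: attacked by Rd2.
Legal moves for White: none.
Not in check and no legal moves → stalemate.

stalemate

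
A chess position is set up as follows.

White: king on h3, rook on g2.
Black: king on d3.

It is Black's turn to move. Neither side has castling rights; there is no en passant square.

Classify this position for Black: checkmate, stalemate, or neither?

neither

Black to move; black king on d3.
In check: no.
Legal moves for Black: Ke4, Kd4, Kc4, Ke3, Kc3.
Black has 5 legal moves and is not in check → neither.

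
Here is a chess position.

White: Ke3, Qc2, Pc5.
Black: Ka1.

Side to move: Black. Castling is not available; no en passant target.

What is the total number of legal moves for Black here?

0

Black to move; king on a1.
In check: no.
Legal moves: none.
Count: 0.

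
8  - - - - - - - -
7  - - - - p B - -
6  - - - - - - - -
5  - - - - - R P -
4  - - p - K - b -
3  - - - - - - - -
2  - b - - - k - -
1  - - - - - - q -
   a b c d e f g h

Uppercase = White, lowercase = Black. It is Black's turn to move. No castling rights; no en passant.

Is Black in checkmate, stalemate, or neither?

Black to move; black king on f2.
In check: yes, from the white rook on f5.
Legal moves for Black: Kg3, Kg2, Ke2, Ke1, Bxf5+, Bf3+.
Black is in check but has 6 legal moves → neither.

neither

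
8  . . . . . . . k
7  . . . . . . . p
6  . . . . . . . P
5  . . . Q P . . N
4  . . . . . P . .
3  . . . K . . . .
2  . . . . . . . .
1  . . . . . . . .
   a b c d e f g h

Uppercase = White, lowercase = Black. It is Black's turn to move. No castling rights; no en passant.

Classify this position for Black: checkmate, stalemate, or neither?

stalemate

Black to move; black king on h8.
In check: no.
King squares — g7: attacked by Nh5; h7: own pawn; g8: attacked by Qd5.
Legal moves for Black: none.
Not in check and no legal moves → stalemate.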